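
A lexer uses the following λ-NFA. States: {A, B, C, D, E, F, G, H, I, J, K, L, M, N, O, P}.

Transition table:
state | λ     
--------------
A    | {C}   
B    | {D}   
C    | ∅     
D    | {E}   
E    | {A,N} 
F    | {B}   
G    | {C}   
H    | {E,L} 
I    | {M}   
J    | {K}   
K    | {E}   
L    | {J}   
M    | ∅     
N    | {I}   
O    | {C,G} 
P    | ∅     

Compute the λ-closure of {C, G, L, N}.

Start with {C, G, L, N}.
From L via λ: add J.
From N via λ: add I.
From I via λ: add M.
From J via λ: add K.
From K via λ: add E.
From E via λ: add A.
No new states can be added; the closed set is {A, C, E, G, I, J, K, L, M, N}.

{A, C, E, G, I, J, K, L, M, N}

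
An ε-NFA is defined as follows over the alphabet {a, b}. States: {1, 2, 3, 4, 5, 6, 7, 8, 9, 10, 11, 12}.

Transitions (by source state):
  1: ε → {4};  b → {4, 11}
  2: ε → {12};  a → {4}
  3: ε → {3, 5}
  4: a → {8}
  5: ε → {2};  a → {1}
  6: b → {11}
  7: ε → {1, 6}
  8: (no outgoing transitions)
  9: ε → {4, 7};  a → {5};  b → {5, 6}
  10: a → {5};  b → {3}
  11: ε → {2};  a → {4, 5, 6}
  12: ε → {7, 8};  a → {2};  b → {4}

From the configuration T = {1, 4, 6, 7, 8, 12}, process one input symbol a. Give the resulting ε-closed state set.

4 on a → {8}.
12 on a → {2}.
No a-transition from 1, 6, 7, 8.
Union after reading a: {2, 8}.
Now take the ε-closure:
From 2 via ε: add 12.
From 12 via ε: add 7.
From 7 via ε: add 1, 6.
From 1 via ε: add 4.
No new states can be added; the closed set is {1, 2, 4, 6, 7, 8, 12}.

{1, 2, 4, 6, 7, 8, 12}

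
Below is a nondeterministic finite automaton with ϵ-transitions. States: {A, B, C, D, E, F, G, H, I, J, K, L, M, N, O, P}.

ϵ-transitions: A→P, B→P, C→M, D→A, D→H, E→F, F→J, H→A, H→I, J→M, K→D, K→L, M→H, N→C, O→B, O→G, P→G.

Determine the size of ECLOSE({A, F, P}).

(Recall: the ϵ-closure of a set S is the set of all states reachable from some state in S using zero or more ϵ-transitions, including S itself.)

Start with {A, F, P}.
From F via ϵ: add J.
From P via ϵ: add G.
From J via ϵ: add M.
From M via ϵ: add H.
From H via ϵ: add I.
ϵ-closure = {A, F, G, H, I, J, M, P}, which has 8 states.

8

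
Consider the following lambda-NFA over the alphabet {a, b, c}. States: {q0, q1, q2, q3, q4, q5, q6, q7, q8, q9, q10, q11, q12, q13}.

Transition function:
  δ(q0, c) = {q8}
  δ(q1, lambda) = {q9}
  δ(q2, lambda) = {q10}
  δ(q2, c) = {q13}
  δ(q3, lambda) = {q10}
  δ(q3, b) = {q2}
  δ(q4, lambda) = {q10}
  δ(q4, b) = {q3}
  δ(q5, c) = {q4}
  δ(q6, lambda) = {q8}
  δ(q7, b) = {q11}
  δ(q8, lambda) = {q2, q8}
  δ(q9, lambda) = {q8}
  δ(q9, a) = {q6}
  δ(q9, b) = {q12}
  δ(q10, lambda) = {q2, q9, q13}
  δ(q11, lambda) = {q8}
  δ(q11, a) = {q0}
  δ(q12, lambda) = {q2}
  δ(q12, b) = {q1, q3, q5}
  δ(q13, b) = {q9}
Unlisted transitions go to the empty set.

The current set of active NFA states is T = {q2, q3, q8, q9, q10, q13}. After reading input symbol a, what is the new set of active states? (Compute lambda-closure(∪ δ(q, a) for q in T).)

q9 on a → {q6}.
No a-transition from q2, q3, q8, q10, q13.
Union after reading a: {q6}.
Now take the lambda-closure:
From q6 via lambda: add q8.
From q8 via lambda: add q2.
From q2 via lambda: add q10.
From q10 via lambda: add q9, q13.
No new states can be added; the closed set is {q2, q6, q8, q9, q10, q13}.

{q2, q6, q8, q9, q10, q13}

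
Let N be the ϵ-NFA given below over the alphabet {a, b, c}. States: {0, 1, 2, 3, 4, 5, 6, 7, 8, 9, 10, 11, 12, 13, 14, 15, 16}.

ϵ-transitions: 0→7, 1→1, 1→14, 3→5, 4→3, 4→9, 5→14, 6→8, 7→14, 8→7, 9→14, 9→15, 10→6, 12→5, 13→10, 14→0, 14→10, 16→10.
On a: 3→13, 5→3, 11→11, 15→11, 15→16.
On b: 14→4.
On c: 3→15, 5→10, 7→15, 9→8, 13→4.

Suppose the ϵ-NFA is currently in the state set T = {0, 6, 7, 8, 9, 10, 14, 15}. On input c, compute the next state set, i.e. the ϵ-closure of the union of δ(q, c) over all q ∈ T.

{0, 6, 7, 8, 10, 14, 15}

7 on c → {15}.
9 on c → {8}.
No c-transition from 0, 6, 8, 10, 14, 15.
Union after reading c: {8, 15}.
Now take the ϵ-closure:
From 8 via ϵ: add 7.
From 7 via ϵ: add 14.
From 14 via ϵ: add 0, 10.
From 10 via ϵ: add 6.
No new states can be added; the closed set is {0, 6, 7, 8, 10, 14, 15}.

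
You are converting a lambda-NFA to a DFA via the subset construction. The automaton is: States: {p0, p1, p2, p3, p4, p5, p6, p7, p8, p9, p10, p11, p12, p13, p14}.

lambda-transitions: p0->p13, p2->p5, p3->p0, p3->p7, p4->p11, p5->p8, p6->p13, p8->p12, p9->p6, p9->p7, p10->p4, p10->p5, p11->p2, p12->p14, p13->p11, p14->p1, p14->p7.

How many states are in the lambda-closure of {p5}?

6

Start with {p5}.
From p5 via lambda: add p8.
From p8 via lambda: add p12.
From p12 via lambda: add p14.
From p14 via lambda: add p1, p7.
lambda-closure = {p1, p5, p7, p8, p12, p14}, which has 6 states.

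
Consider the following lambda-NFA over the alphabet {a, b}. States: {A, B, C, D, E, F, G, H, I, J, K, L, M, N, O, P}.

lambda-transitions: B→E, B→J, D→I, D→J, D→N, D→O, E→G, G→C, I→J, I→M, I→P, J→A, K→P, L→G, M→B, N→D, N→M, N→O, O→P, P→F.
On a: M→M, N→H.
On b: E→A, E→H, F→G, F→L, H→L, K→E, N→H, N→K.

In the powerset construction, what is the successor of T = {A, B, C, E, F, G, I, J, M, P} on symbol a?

M on a → {M}.
No a-transition from A, B, C, E, F, G, I, J, P.
Union after reading a: {M}.
Now take the lambda-closure:
From M via lambda: add B.
From B via lambda: add E, J.
From E via lambda: add G.
From J via lambda: add A.
From G via lambda: add C.
No new states can be added; the closed set is {A, B, C, E, G, J, M}.

{A, B, C, E, G, J, M}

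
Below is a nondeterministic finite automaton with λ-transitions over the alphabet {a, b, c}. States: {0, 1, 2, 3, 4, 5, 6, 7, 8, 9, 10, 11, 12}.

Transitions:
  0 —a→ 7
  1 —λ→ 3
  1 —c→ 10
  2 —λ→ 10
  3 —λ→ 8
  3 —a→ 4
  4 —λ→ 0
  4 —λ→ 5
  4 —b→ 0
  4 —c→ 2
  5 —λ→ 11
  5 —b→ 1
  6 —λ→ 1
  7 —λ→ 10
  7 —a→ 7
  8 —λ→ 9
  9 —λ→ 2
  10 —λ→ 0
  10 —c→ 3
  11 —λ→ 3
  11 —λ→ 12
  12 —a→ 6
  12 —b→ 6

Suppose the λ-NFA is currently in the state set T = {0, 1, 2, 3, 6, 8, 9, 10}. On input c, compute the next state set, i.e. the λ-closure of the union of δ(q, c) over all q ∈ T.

{0, 2, 3, 8, 9, 10}

1 on c → {10}.
10 on c → {3}.
No c-transition from 0, 2, 3, 6, 8, 9.
Union after reading c: {3, 10}.
Now take the λ-closure:
From 3 via λ: add 8.
From 10 via λ: add 0.
From 8 via λ: add 9.
From 9 via λ: add 2.
No new states can be added; the closed set is {0, 2, 3, 8, 9, 10}.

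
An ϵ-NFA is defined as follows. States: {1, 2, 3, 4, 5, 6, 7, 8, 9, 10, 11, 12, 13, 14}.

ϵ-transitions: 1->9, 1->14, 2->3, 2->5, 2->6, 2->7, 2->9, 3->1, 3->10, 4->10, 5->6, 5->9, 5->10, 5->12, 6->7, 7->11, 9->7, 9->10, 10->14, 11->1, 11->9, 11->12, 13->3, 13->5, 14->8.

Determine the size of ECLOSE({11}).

8

Start with {11}.
From 11 via ϵ: add 1, 9, 12.
From 1 via ϵ: add 14.
From 9 via ϵ: add 7, 10.
From 14 via ϵ: add 8.
ϵ-closure = {1, 7, 8, 9, 10, 11, 12, 14}, which has 8 states.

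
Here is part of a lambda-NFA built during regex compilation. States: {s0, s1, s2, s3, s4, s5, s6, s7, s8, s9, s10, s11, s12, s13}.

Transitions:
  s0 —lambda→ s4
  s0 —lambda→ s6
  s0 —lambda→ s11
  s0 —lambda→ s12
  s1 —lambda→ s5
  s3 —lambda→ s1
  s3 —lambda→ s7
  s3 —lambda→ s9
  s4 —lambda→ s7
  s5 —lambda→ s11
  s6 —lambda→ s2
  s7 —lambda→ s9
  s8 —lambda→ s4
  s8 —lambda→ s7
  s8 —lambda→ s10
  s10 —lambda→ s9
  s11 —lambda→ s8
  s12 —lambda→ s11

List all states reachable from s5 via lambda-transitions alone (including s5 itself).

{s4, s5, s7, s8, s9, s10, s11}

Start with {s5}.
From s5 via lambda: add s11.
From s11 via lambda: add s8.
From s8 via lambda: add s4, s7, s10.
From s7 via lambda: add s9.
No new states can be added; the closed set is {s4, s5, s7, s8, s9, s10, s11}.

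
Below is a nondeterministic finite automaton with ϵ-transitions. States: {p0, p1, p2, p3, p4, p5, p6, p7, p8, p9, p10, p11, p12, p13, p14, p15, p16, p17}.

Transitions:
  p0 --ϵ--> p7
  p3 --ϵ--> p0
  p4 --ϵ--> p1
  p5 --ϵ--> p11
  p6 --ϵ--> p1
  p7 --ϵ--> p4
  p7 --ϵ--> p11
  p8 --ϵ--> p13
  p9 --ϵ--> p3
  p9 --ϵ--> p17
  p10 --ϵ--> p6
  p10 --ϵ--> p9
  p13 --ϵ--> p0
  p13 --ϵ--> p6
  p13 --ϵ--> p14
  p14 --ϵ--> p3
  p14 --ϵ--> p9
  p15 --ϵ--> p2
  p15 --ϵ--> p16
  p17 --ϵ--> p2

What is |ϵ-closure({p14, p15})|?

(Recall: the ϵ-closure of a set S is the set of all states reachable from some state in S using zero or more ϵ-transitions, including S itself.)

12

Start with {p14, p15}.
From p14 via ϵ: add p3, p9.
From p15 via ϵ: add p2, p16.
From p3 via ϵ: add p0.
From p9 via ϵ: add p17.
From p0 via ϵ: add p7.
From p7 via ϵ: add p4, p11.
From p4 via ϵ: add p1.
ϵ-closure = {p0, p1, p2, p3, p4, p7, p9, p11, p14, p15, p16, p17}, which has 12 states.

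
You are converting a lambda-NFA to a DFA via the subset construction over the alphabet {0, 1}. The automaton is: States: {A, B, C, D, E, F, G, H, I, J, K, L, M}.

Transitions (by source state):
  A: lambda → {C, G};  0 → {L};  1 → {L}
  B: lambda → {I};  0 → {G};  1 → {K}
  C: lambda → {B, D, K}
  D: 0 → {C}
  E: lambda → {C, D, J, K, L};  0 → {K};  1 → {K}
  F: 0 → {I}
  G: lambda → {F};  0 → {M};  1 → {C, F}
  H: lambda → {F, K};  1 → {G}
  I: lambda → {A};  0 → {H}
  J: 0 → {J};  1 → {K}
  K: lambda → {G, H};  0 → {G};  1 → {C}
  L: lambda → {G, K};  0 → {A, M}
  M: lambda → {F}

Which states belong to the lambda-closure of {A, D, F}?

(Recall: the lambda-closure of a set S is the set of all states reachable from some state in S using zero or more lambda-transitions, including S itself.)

{A, B, C, D, F, G, H, I, K}

Start with {A, D, F}.
From A via lambda: add C, G.
From C via lambda: add B, K.
From B via lambda: add I.
From K via lambda: add H.
No new states can be added; the closed set is {A, B, C, D, F, G, H, I, K}.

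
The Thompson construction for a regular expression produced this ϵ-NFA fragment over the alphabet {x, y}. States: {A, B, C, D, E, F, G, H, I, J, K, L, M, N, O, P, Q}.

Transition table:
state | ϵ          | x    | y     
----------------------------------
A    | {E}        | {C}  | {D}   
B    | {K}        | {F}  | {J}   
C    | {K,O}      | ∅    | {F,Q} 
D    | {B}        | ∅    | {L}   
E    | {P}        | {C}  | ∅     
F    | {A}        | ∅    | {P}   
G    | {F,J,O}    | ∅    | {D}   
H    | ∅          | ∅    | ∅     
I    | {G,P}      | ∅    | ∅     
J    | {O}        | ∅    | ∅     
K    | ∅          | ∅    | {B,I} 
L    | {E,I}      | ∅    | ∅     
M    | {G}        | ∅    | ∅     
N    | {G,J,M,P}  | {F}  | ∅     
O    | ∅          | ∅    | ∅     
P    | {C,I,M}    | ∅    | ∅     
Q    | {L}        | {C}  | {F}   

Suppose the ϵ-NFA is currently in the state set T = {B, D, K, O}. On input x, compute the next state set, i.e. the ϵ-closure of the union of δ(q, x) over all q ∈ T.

{A, C, E, F, G, I, J, K, M, O, P}

B on x → {F}.
No x-transition from D, K, O.
Union after reading x: {F}.
Now take the ϵ-closure:
From F via ϵ: add A.
From A via ϵ: add E.
From E via ϵ: add P.
From P via ϵ: add C, I, M.
From C via ϵ: add K, O.
From I via ϵ: add G.
From G via ϵ: add J.
No new states can be added; the closed set is {A, C, E, F, G, I, J, K, M, O, P}.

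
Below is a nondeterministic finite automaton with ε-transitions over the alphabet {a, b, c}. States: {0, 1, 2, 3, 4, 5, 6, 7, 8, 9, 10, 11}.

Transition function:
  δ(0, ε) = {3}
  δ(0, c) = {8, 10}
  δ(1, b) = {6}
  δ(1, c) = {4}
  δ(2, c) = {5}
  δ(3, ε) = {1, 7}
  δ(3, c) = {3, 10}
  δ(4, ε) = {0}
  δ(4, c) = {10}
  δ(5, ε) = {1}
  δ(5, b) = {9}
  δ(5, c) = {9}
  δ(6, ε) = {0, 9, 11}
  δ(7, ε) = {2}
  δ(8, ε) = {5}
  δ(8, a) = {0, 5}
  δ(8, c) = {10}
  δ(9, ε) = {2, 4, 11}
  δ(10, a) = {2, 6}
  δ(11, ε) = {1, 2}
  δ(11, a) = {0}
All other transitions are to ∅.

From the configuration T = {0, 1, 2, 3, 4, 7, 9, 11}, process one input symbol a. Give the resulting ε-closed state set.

{0, 1, 2, 3, 7}

11 on a → {0}.
No a-transition from 0, 1, 2, 3, 4, 7, 9.
Union after reading a: {0}.
Now take the ε-closure:
From 0 via ε: add 3.
From 3 via ε: add 1, 7.
From 7 via ε: add 2.
No new states can be added; the closed set is {0, 1, 2, 3, 7}.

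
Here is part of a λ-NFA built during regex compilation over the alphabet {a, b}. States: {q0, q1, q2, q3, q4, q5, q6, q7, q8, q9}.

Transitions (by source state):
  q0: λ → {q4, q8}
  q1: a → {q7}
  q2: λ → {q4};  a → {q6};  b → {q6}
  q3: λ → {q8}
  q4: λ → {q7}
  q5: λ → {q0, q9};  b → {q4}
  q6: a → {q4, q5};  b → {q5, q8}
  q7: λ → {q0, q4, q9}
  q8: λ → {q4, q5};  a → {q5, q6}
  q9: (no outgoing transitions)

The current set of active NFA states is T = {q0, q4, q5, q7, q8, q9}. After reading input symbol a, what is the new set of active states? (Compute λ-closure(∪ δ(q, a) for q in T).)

{q0, q4, q5, q6, q7, q8, q9}

q8 on a → {q5, q6}.
No a-transition from q0, q4, q5, q7, q9.
Union after reading a: {q5, q6}.
Now take the λ-closure:
From q5 via λ: add q0, q9.
From q0 via λ: add q4, q8.
From q4 via λ: add q7.
No new states can be added; the closed set is {q0, q4, q5, q6, q7, q8, q9}.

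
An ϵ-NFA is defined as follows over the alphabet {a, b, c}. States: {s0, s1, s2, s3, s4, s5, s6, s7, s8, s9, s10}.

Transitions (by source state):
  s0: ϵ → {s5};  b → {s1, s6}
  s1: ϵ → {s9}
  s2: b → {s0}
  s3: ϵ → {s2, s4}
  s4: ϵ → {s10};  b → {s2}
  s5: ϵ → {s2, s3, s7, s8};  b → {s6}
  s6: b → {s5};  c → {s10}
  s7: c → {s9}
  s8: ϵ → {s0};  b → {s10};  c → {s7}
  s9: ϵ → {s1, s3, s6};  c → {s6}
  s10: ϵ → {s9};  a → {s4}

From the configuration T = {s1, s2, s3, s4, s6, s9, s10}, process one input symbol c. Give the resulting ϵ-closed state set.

{s1, s2, s3, s4, s6, s9, s10}

s6 on c → {s10}.
s9 on c → {s6}.
No c-transition from s1, s2, s3, s4, s10.
Union after reading c: {s6, s10}.
Now take the ϵ-closure:
From s10 via ϵ: add s9.
From s9 via ϵ: add s1, s3.
From s3 via ϵ: add s2, s4.
No new states can be added; the closed set is {s1, s2, s3, s4, s6, s9, s10}.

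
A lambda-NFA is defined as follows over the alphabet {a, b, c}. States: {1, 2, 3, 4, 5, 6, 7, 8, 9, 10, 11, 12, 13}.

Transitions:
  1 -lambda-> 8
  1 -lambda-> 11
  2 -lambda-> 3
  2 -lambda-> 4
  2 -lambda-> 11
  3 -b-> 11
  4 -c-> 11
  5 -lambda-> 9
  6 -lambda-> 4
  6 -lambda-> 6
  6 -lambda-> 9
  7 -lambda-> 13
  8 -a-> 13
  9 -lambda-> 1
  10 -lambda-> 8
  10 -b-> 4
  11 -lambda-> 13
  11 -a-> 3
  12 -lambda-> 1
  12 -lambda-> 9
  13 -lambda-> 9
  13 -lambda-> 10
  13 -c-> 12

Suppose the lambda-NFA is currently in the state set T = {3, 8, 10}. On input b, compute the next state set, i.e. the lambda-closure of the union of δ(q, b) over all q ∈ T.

{1, 4, 8, 9, 10, 11, 13}

3 on b → {11}.
10 on b → {4}.
No b-transition from 8.
Union after reading b: {4, 11}.
Now take the lambda-closure:
From 11 via lambda: add 13.
From 13 via lambda: add 9, 10.
From 9 via lambda: add 1.
From 10 via lambda: add 8.
No new states can be added; the closed set is {1, 4, 8, 9, 10, 11, 13}.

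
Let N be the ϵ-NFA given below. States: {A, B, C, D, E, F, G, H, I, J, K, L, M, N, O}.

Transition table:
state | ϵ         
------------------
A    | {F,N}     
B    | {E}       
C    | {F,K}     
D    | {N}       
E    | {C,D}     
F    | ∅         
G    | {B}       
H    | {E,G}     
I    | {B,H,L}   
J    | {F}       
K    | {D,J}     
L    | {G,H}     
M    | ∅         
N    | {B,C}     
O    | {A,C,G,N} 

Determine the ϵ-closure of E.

{B, C, D, E, F, J, K, N}

Start with {E}.
From E via ϵ: add C, D.
From C via ϵ: add F, K.
From D via ϵ: add N.
From K via ϵ: add J.
From N via ϵ: add B.
No new states can be added; the closed set is {B, C, D, E, F, J, K, N}.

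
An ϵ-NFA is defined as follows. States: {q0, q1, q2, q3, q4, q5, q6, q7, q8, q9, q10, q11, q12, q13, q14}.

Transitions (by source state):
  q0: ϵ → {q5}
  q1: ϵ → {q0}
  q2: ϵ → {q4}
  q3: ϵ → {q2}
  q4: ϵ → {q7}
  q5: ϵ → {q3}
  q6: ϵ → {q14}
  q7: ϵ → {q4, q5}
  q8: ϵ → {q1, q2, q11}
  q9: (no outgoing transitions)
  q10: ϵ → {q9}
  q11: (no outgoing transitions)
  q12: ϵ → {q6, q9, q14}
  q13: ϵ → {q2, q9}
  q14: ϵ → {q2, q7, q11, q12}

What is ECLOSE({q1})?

Start with {q1}.
From q1 via ϵ: add q0.
From q0 via ϵ: add q5.
From q5 via ϵ: add q3.
From q3 via ϵ: add q2.
From q2 via ϵ: add q4.
From q4 via ϵ: add q7.
No new states can be added; the closed set is {q0, q1, q2, q3, q4, q5, q7}.

{q0, q1, q2, q3, q4, q5, q7}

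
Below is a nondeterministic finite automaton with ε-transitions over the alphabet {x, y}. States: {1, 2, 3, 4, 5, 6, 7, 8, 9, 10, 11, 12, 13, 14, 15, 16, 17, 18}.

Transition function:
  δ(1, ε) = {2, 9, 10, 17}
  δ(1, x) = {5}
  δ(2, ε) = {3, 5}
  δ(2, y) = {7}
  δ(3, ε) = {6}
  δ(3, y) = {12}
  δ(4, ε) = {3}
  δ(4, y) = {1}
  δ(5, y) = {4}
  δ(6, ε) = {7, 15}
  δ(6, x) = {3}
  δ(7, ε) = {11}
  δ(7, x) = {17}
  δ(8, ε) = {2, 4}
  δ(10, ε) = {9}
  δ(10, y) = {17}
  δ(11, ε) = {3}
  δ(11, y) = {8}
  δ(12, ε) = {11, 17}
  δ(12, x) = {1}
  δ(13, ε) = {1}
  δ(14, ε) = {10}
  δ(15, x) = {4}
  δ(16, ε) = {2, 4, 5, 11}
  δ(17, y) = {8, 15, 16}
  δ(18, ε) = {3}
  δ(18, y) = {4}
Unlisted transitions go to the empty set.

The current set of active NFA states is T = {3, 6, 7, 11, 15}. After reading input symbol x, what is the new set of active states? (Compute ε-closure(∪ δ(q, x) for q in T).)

6 on x → {3}.
7 on x → {17}.
15 on x → {4}.
No x-transition from 3, 11.
Union after reading x: {3, 4, 17}.
Now take the ε-closure:
From 3 via ε: add 6.
From 6 via ε: add 7, 15.
From 7 via ε: add 11.
No new states can be added; the closed set is {3, 4, 6, 7, 11, 15, 17}.

{3, 4, 6, 7, 11, 15, 17}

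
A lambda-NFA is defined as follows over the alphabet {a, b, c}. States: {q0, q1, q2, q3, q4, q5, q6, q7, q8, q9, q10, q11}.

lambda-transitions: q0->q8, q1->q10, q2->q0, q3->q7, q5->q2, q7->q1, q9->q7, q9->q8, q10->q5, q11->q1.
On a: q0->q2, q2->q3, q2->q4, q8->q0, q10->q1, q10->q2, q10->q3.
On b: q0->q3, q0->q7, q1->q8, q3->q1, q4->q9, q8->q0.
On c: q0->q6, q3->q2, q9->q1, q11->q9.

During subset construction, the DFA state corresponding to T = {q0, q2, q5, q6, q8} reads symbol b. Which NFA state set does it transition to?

q0 on b → {q3, q7}.
q8 on b → {q0}.
No b-transition from q2, q5, q6.
Union after reading b: {q0, q3, q7}.
Now take the lambda-closure:
From q0 via lambda: add q8.
From q7 via lambda: add q1.
From q1 via lambda: add q10.
From q10 via lambda: add q5.
From q5 via lambda: add q2.
No new states can be added; the closed set is {q0, q1, q2, q3, q5, q7, q8, q10}.

{q0, q1, q2, q3, q5, q7, q8, q10}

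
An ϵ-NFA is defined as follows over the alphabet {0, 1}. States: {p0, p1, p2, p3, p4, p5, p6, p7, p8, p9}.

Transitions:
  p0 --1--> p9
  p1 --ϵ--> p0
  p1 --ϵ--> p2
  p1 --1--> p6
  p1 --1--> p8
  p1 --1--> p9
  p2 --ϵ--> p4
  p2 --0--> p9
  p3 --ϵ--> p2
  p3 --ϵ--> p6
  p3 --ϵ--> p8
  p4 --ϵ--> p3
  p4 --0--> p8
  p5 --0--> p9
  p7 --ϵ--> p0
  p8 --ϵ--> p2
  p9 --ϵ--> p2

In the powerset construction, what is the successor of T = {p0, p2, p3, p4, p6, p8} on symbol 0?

{p2, p3, p4, p6, p8, p9}

p2 on 0 → {p9}.
p4 on 0 → {p8}.
No 0-transition from p0, p3, p6, p8.
Union after reading 0: {p8, p9}.
Now take the ϵ-closure:
From p8 via ϵ: add p2.
From p2 via ϵ: add p4.
From p4 via ϵ: add p3.
From p3 via ϵ: add p6.
No new states can be added; the closed set is {p2, p3, p4, p6, p8, p9}.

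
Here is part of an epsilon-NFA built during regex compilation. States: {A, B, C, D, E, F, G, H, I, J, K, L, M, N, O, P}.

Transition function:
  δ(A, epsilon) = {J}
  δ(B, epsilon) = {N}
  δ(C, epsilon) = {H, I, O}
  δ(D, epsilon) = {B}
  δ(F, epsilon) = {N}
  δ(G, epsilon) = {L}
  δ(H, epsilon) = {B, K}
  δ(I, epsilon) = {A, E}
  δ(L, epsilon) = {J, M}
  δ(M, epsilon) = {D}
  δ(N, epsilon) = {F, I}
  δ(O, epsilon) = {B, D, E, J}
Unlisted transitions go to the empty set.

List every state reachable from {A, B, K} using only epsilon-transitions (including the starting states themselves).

{A, B, E, F, I, J, K, N}

Start with {A, B, K}.
From A via epsilon: add J.
From B via epsilon: add N.
From N via epsilon: add F, I.
From I via epsilon: add E.
No new states can be added; the closed set is {A, B, E, F, I, J, K, N}.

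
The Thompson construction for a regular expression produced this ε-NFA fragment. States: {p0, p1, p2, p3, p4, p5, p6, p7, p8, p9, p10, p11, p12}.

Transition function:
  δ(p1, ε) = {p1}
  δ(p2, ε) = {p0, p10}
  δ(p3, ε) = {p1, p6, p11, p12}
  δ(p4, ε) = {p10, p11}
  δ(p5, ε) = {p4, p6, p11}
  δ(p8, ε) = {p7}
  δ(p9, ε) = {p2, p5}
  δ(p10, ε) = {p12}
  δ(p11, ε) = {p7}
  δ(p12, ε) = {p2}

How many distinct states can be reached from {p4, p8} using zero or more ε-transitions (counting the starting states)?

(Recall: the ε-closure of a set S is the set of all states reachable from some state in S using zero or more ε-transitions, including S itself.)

Start with {p4, p8}.
From p4 via ε: add p10, p11.
From p8 via ε: add p7.
From p10 via ε: add p12.
From p12 via ε: add p2.
From p2 via ε: add p0.
ε-closure = {p0, p2, p4, p7, p8, p10, p11, p12}, which has 8 states.

8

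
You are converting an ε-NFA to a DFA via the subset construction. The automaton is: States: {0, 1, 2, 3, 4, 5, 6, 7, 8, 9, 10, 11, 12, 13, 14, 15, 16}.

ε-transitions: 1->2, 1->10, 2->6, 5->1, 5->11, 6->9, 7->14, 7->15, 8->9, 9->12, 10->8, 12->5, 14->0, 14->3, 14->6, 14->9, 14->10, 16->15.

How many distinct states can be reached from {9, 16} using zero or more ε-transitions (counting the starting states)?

Start with {9, 16}.
From 9 via ε: add 12.
From 16 via ε: add 15.
From 12 via ε: add 5.
From 5 via ε: add 1, 11.
From 1 via ε: add 2, 10.
From 2 via ε: add 6.
From 10 via ε: add 8.
ε-closure = {1, 2, 5, 6, 8, 9, 10, 11, 12, 15, 16}, which has 11 states.

11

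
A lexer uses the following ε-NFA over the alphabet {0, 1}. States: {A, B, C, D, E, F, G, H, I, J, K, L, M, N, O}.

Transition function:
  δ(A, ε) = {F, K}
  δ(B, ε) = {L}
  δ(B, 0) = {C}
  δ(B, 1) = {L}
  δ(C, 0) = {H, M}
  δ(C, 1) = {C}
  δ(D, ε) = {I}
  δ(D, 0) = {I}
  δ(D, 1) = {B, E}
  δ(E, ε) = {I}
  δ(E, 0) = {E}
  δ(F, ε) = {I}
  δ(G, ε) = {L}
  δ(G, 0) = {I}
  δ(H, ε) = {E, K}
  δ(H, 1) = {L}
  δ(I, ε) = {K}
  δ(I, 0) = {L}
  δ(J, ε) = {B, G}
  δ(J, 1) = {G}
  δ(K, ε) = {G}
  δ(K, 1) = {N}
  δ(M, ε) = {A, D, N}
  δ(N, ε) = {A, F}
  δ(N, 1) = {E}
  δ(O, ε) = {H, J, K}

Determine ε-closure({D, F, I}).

{D, F, G, I, K, L}

Start with {D, F, I}.
From I via ε: add K.
From K via ε: add G.
From G via ε: add L.
No new states can be added; the closed set is {D, F, G, I, K, L}.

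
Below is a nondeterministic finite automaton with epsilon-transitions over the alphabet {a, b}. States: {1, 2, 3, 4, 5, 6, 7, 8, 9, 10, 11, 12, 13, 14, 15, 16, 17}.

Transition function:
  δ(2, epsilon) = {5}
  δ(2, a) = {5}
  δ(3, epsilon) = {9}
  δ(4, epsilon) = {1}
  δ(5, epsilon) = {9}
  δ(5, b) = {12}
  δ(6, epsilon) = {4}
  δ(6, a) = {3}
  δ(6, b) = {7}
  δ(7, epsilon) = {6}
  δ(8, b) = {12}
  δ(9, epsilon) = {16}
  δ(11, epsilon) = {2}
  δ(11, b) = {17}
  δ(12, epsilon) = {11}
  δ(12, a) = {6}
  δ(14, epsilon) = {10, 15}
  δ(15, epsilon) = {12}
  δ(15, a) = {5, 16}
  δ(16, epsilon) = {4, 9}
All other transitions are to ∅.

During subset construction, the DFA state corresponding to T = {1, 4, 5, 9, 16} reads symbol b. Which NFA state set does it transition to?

{1, 2, 4, 5, 9, 11, 12, 16}

5 on b → {12}.
No b-transition from 1, 4, 9, 16.
Union after reading b: {12}.
Now take the epsilon-closure:
From 12 via epsilon: add 11.
From 11 via epsilon: add 2.
From 2 via epsilon: add 5.
From 5 via epsilon: add 9.
From 9 via epsilon: add 16.
From 16 via epsilon: add 4.
From 4 via epsilon: add 1.
No new states can be added; the closed set is {1, 2, 4, 5, 9, 11, 12, 16}.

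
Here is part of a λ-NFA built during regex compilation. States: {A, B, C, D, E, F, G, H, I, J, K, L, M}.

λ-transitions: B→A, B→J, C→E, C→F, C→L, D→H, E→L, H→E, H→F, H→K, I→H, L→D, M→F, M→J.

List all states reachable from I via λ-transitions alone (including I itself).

Start with {I}.
From I via λ: add H.
From H via λ: add E, F, K.
From E via λ: add L.
From L via λ: add D.
No new states can be added; the closed set is {D, E, F, H, I, K, L}.

{D, E, F, H, I, K, L}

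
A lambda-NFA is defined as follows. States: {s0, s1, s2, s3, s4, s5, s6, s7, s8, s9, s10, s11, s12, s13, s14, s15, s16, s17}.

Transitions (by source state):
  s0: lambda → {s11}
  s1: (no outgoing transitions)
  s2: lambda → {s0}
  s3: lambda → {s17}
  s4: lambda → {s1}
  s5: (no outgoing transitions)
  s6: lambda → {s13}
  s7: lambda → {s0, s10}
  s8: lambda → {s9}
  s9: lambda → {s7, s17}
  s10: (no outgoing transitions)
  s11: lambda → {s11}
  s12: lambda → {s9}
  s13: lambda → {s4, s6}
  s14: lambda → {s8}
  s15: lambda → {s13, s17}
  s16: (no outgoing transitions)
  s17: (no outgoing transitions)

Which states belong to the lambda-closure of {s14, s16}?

{s0, s7, s8, s9, s10, s11, s14, s16, s17}

Start with {s14, s16}.
From s14 via lambda: add s8.
From s8 via lambda: add s9.
From s9 via lambda: add s7, s17.
From s7 via lambda: add s0, s10.
From s0 via lambda: add s11.
No new states can be added; the closed set is {s0, s7, s8, s9, s10, s11, s14, s16, s17}.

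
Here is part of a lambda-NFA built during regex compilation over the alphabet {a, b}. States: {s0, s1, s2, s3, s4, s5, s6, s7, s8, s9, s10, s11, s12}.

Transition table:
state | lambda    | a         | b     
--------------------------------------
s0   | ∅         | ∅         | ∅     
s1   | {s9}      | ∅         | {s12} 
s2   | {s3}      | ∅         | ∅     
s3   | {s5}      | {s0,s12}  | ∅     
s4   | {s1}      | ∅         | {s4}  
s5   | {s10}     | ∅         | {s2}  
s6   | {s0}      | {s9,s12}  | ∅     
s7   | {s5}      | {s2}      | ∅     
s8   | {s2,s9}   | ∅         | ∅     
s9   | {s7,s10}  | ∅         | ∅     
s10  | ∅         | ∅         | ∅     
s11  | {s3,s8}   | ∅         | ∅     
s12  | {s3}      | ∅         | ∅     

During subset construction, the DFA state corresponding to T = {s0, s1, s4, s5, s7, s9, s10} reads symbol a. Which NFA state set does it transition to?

{s2, s3, s5, s10}

s7 on a → {s2}.
No a-transition from s0, s1, s4, s5, s9, s10.
Union after reading a: {s2}.
Now take the lambda-closure:
From s2 via lambda: add s3.
From s3 via lambda: add s5.
From s5 via lambda: add s10.
No new states can be added; the closed set is {s2, s3, s5, s10}.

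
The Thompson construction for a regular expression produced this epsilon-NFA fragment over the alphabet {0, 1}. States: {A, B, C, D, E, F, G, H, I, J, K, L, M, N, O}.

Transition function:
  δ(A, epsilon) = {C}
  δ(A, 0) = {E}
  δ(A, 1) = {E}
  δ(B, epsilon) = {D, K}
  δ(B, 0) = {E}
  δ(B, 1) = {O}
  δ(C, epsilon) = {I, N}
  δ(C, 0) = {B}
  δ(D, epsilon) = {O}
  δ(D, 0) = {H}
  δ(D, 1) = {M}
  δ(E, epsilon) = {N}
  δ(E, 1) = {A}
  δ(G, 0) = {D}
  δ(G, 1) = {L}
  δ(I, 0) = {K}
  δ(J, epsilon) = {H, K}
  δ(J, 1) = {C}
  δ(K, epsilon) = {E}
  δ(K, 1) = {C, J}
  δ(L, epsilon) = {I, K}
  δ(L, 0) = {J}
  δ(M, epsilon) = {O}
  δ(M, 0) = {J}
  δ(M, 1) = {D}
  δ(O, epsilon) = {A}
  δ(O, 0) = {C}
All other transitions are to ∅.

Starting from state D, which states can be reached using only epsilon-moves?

{A, C, D, I, N, O}

Start with {D}.
From D via epsilon: add O.
From O via epsilon: add A.
From A via epsilon: add C.
From C via epsilon: add I, N.
No new states can be added; the closed set is {A, C, D, I, N, O}.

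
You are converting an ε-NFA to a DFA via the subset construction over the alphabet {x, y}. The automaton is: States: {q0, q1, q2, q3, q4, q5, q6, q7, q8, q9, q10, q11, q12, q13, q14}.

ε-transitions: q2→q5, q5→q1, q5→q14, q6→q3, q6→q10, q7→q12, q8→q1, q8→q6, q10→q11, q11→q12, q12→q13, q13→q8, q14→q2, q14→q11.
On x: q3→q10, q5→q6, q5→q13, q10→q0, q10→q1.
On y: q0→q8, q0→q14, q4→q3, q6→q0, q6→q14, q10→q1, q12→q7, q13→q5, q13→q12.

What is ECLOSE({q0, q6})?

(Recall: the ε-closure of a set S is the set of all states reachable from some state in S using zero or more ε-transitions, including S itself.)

Start with {q0, q6}.
From q6 via ε: add q3, q10.
From q10 via ε: add q11.
From q11 via ε: add q12.
From q12 via ε: add q13.
From q13 via ε: add q8.
From q8 via ε: add q1.
No new states can be added; the closed set is {q0, q1, q3, q6, q8, q10, q11, q12, q13}.

{q0, q1, q3, q6, q8, q10, q11, q12, q13}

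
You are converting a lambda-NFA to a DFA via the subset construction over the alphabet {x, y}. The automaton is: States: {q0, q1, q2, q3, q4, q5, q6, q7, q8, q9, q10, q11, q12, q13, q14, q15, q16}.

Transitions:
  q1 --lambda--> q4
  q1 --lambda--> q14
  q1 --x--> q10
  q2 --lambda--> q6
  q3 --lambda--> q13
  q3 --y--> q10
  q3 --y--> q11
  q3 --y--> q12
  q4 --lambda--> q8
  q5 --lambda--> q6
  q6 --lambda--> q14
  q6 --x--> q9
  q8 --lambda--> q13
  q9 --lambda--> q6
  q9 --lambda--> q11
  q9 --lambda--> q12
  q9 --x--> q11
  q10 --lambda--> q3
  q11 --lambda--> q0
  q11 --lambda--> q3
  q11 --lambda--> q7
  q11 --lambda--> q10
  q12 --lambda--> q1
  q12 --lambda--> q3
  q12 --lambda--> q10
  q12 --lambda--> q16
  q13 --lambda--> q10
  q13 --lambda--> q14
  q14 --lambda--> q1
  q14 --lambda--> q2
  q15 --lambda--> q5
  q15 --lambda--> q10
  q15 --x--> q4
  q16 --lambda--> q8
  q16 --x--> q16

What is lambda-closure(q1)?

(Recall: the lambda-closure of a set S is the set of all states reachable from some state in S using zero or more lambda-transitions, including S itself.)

Start with {q1}.
From q1 via lambda: add q4, q14.
From q4 via lambda: add q8.
From q14 via lambda: add q2.
From q2 via lambda: add q6.
From q8 via lambda: add q13.
From q13 via lambda: add q10.
From q10 via lambda: add q3.
No new states can be added; the closed set is {q1, q2, q3, q4, q6, q8, q10, q13, q14}.

{q1, q2, q3, q4, q6, q8, q10, q13, q14}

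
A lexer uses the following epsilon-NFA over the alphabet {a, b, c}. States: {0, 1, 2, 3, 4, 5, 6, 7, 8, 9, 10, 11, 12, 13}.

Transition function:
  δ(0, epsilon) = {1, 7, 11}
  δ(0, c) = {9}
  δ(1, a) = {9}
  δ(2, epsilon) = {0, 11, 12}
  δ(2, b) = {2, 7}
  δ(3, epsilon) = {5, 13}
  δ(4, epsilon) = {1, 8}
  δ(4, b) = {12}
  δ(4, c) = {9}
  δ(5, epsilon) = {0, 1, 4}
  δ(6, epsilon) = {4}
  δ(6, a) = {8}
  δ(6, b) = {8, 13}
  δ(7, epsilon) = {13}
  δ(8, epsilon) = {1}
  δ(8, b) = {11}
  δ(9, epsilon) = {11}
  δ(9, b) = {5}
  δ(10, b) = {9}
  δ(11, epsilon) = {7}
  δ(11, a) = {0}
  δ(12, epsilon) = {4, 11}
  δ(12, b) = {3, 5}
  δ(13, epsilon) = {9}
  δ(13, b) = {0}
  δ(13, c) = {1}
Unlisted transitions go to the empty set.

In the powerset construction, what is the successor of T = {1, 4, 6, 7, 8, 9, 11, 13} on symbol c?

4 on c → {9}.
13 on c → {1}.
No c-transition from 1, 6, 7, 8, 9, 11.
Union after reading c: {1, 9}.
Now take the epsilon-closure:
From 9 via epsilon: add 11.
From 11 via epsilon: add 7.
From 7 via epsilon: add 13.
No new states can be added; the closed set is {1, 7, 9, 11, 13}.

{1, 7, 9, 11, 13}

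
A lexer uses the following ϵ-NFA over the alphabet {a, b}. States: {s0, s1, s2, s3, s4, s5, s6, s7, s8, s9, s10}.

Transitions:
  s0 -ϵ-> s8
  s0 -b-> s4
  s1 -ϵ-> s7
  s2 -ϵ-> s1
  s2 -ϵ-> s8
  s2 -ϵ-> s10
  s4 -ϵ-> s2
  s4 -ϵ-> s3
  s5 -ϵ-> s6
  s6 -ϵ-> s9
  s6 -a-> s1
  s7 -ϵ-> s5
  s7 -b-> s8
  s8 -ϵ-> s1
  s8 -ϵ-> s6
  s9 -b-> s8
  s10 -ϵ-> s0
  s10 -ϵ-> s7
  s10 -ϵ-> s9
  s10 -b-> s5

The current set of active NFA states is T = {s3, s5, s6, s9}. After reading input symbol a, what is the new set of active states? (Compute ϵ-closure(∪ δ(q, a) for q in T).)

s6 on a → {s1}.
No a-transition from s3, s5, s9.
Union after reading a: {s1}.
Now take the ϵ-closure:
From s1 via ϵ: add s7.
From s7 via ϵ: add s5.
From s5 via ϵ: add s6.
From s6 via ϵ: add s9.
No new states can be added; the closed set is {s1, s5, s6, s7, s9}.

{s1, s5, s6, s7, s9}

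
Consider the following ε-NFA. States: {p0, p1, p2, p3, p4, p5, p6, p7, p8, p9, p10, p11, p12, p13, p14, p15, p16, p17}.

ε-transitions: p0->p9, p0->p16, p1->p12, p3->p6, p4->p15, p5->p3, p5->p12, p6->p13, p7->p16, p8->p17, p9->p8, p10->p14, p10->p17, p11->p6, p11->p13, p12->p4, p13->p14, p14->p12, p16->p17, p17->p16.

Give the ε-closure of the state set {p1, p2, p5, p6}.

Start with {p1, p2, p5, p6}.
From p1 via ε: add p12.
From p5 via ε: add p3.
From p6 via ε: add p13.
From p12 via ε: add p4.
From p13 via ε: add p14.
From p4 via ε: add p15.
No new states can be added; the closed set is {p1, p2, p3, p4, p5, p6, p12, p13, p14, p15}.

{p1, p2, p3, p4, p5, p6, p12, p13, p14, p15}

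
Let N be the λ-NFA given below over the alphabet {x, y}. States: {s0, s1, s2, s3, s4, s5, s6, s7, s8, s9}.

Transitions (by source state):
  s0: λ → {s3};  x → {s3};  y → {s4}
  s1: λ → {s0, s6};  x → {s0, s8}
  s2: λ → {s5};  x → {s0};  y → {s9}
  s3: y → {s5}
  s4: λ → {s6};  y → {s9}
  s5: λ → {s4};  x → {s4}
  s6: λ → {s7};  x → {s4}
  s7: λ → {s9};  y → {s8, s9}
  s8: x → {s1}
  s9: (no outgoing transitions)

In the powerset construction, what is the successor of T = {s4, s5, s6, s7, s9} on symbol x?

s5 on x → {s4}.
s6 on x → {s4}.
No x-transition from s4, s7, s9.
Union after reading x: {s4}.
Now take the λ-closure:
From s4 via λ: add s6.
From s6 via λ: add s7.
From s7 via λ: add s9.
No new states can be added; the closed set is {s4, s6, s7, s9}.

{s4, s6, s7, s9}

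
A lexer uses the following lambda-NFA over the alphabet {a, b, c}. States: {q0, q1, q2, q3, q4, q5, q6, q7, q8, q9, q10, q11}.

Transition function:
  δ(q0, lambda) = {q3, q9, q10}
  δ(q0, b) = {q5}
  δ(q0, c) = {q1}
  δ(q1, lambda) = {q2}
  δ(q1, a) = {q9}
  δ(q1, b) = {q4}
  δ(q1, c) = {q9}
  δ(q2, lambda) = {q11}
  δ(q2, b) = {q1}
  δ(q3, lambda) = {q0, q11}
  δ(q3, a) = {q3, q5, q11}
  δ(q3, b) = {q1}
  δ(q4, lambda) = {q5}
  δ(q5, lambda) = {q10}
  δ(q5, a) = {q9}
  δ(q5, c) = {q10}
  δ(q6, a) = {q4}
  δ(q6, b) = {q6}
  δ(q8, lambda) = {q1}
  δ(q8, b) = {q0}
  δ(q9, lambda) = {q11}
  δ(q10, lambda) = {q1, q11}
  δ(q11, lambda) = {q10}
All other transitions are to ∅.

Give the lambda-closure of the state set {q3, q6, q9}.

Start with {q3, q6, q9}.
From q3 via lambda: add q0, q11.
From q0 via lambda: add q10.
From q10 via lambda: add q1.
From q1 via lambda: add q2.
No new states can be added; the closed set is {q0, q1, q2, q3, q6, q9, q10, q11}.

{q0, q1, q2, q3, q6, q9, q10, q11}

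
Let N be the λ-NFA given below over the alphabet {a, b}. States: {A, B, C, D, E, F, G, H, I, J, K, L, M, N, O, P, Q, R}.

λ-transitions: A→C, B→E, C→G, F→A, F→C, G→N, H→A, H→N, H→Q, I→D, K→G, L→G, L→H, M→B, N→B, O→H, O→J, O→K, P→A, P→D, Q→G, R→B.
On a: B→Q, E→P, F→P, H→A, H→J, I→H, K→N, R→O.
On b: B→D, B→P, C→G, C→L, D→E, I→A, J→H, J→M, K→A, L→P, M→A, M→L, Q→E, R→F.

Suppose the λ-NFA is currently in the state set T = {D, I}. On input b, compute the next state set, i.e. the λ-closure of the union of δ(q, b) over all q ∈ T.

{A, B, C, E, G, N}

D on b → {E}.
I on b → {A}.
Union after reading b: {A, E}.
Now take the λ-closure:
From A via λ: add C.
From C via λ: add G.
From G via λ: add N.
From N via λ: add B.
No new states can be added; the closed set is {A, B, C, E, G, N}.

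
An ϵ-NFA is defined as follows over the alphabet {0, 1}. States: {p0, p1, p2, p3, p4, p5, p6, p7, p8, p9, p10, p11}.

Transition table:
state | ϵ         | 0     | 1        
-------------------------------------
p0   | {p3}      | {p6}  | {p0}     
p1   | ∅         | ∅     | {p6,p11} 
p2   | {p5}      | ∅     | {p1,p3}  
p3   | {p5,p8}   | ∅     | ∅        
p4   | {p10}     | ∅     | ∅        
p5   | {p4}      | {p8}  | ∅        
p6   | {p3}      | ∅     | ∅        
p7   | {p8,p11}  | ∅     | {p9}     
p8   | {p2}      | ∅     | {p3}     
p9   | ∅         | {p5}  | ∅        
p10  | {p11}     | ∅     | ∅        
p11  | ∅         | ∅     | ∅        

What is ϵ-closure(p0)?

{p0, p2, p3, p4, p5, p8, p10, p11}

Start with {p0}.
From p0 via ϵ: add p3.
From p3 via ϵ: add p5, p8.
From p5 via ϵ: add p4.
From p8 via ϵ: add p2.
From p4 via ϵ: add p10.
From p10 via ϵ: add p11.
No new states can be added; the closed set is {p0, p2, p3, p4, p5, p8, p10, p11}.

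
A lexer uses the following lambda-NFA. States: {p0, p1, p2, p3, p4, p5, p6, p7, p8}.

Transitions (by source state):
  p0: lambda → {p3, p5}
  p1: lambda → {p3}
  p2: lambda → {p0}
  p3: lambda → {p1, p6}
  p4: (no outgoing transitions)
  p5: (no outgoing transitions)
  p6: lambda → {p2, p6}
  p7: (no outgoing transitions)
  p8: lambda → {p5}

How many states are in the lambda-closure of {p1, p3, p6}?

6

Start with {p1, p3, p6}.
From p6 via lambda: add p2.
From p2 via lambda: add p0.
From p0 via lambda: add p5.
lambda-closure = {p0, p1, p2, p3, p5, p6}, which has 6 states.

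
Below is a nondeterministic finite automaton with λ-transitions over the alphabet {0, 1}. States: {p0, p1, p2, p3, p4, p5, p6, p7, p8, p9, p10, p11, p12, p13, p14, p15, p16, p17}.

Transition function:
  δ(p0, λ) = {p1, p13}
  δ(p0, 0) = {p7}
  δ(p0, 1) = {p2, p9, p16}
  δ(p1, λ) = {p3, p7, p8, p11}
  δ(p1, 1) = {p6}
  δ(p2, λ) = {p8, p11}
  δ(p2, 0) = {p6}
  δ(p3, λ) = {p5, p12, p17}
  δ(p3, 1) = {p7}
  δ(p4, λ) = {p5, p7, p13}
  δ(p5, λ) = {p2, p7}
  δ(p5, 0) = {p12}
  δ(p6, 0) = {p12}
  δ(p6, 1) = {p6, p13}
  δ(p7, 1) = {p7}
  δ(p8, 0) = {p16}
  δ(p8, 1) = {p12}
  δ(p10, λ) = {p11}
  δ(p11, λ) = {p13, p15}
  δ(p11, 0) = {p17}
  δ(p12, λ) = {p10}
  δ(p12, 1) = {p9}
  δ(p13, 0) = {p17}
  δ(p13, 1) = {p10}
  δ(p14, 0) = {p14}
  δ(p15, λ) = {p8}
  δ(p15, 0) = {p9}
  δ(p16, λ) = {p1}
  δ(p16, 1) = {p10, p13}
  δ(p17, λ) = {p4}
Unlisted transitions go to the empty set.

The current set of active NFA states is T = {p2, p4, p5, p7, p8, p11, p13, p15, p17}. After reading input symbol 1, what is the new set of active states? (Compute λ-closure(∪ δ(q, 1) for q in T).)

{p7, p8, p10, p11, p12, p13, p15}

p7 on 1 → {p7}.
p8 on 1 → {p12}.
p13 on 1 → {p10}.
No 1-transition from p2, p4, p5, p11, p15, p17.
Union after reading 1: {p7, p10, p12}.
Now take the λ-closure:
From p10 via λ: add p11.
From p11 via λ: add p13, p15.
From p15 via λ: add p8.
No new states can be added; the closed set is {p7, p8, p10, p11, p12, p13, p15}.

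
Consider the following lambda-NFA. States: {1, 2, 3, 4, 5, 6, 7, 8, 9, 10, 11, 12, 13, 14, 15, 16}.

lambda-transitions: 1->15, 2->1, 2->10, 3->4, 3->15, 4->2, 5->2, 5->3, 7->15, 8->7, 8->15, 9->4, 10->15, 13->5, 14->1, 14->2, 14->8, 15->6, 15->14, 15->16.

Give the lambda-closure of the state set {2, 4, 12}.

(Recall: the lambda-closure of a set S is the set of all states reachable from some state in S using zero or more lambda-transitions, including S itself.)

{1, 2, 4, 6, 7, 8, 10, 12, 14, 15, 16}

Start with {2, 4, 12}.
From 2 via lambda: add 1, 10.
From 1 via lambda: add 15.
From 15 via lambda: add 6, 14, 16.
From 14 via lambda: add 8.
From 8 via lambda: add 7.
No new states can be added; the closed set is {1, 2, 4, 6, 7, 8, 10, 12, 14, 15, 16}.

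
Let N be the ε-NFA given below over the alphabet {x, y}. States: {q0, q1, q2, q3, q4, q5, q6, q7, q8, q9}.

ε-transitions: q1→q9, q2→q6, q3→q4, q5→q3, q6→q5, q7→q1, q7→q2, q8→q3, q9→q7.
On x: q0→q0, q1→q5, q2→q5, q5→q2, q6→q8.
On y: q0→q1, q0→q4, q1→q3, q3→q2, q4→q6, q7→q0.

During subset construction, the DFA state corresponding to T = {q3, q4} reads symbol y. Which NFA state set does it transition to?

q3 on y → {q2}.
q4 on y → {q6}.
Union after reading y: {q2, q6}.
Now take the ε-closure:
From q6 via ε: add q5.
From q5 via ε: add q3.
From q3 via ε: add q4.
No new states can be added; the closed set is {q2, q3, q4, q5, q6}.

{q2, q3, q4, q5, q6}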